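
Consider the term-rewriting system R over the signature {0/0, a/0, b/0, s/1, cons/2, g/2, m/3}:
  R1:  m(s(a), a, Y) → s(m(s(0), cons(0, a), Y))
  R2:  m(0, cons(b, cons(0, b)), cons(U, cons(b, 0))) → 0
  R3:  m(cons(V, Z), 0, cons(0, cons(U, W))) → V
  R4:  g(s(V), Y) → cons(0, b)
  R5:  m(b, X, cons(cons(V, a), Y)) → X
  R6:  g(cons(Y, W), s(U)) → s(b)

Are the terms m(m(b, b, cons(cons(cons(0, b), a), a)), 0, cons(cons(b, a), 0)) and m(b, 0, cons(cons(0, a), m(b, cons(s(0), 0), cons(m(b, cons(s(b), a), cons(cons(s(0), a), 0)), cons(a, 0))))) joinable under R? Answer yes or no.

Reduce t₁ = m(m(b, b, cons(cons(cons(0, b), a), a)), 0, cons(cons(b, a), 0)):
1. m(m(b, b, cons(cons(cons(0, b), a), a)), 0, cons(cons(b, a), 0))  →  m(b, 0, cons(cons(b, a), 0))   [R5 at 1]
2. m(b, 0, cons(cons(b, a), 0))  →  0   [R5 at ε]

Reduce t₂ = m(b, 0, cons(cons(0, a), m(b, cons(s(0), 0), cons(m(b, cons(s(b), a), cons(cons(s(0), a), 0)), cons(a, 0))))):
1. m(b, 0, cons(cons(0, a), m(b, cons(s(0), 0), cons(m(b, cons(s(b), a), cons(cons(s(0), a), 0)), cons(a, 0)))))  →  0   [R5 at ε]

yes — NF(t₁) = 0, NF(t₂) = 0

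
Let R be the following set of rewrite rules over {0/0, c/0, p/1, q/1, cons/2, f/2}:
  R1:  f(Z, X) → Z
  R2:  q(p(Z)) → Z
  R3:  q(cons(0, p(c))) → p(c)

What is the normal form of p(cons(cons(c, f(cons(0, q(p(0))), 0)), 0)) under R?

1. p(cons(cons(c, f(cons(0, q(p(0))), 0)), 0))  →  p(cons(cons(c, cons(0, q(p(0)))), 0))   [R1 at 1.1.2]
2. p(cons(cons(c, cons(0, q(p(0)))), 0))  →  p(cons(cons(c, cons(0, 0)), 0))   [R2 at 1.1.2.2]

p(cons(cons(c, cons(0, 0)), 0))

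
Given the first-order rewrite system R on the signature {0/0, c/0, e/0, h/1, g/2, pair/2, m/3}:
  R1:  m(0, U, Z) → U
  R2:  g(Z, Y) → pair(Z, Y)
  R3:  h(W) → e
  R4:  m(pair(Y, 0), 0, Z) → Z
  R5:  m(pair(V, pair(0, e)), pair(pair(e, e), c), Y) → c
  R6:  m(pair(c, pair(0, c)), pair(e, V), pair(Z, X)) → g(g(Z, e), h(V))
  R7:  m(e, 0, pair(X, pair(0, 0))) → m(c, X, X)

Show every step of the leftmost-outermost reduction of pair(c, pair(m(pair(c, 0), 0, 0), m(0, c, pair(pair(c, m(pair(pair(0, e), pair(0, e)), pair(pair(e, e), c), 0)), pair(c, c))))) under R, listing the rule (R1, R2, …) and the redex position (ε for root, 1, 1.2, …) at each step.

1. pair(c, pair(m(pair(c, 0), 0, 0), m(0, c, pair(pair(c, m(pair(pair(0, e), pair(0, e)), pair(pair(e, e), c), 0)), pair(c, c)))))  →  pair(c, pair(0, m(0, c, pair(pair(c, m(pair(pair(0, e), pair(0, e)), pair(pair(e, e), c), 0)), pair(c, c)))))   [R4 at 2.1]
2. pair(c, pair(0, m(0, c, pair(pair(c, m(pair(pair(0, e), pair(0, e)), pair(pair(e, e), c), 0)), pair(c, c)))))  →  pair(c, pair(0, c))   [R1 at 2.2]

pair(c, pair(0, c))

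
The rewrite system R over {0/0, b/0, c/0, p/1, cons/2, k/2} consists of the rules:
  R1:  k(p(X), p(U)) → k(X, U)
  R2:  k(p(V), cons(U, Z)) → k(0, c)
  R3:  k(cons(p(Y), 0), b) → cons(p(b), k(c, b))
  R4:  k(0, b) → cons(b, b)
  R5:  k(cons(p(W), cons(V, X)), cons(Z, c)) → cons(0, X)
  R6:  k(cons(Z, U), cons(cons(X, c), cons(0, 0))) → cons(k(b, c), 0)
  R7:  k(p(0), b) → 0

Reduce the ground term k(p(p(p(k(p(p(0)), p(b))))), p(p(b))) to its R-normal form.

1. k(p(p(p(k(p(p(0)), p(b))))), p(p(b)))  →  k(p(p(k(p(p(0)), p(b)))), p(b))   [R1 at ε]
2. k(p(p(k(p(p(0)), p(b)))), p(b))  →  k(p(k(p(p(0)), p(b))), b)   [R1 at ε]
3. k(p(k(p(p(0)), p(b))), b)  →  k(p(k(p(0), b)), b)   [R1 at 1.1]
4. k(p(k(p(0), b)), b)  →  k(p(0), b)   [R7 at 1.1]
5. k(p(0), b)  →  0   [R7 at ε]

0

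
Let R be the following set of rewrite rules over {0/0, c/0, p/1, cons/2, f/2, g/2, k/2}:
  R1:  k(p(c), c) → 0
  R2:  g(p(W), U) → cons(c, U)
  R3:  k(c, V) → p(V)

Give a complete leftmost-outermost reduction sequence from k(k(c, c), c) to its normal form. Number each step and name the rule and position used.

0

1. k(k(c, c), c)  →  k(p(c), c)   [R3 at 1]
2. k(p(c), c)  →  0   [R1 at ε]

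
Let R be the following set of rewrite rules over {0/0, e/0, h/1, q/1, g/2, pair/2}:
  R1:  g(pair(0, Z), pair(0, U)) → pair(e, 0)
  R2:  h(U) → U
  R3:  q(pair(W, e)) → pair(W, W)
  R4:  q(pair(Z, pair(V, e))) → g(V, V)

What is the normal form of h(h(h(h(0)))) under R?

1. h(h(h(h(0))))  →  h(h(h(0)))   [R2 at ε]
2. h(h(h(0)))  →  h(h(0))   [R2 at ε]
3. h(h(0))  →  h(0)   [R2 at ε]
4. h(0)  →  0   [R2 at ε]

0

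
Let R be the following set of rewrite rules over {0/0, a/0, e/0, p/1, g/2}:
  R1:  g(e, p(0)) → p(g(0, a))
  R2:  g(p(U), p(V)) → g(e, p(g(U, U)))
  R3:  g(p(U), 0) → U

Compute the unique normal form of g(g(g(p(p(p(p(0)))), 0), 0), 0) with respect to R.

p(0)

1. g(g(g(p(p(p(p(0)))), 0), 0), 0)  →  g(g(p(p(p(0))), 0), 0)   [R3 at 1.1]
2. g(g(p(p(p(0))), 0), 0)  →  g(p(p(0)), 0)   [R3 at 1]
3. g(p(p(0)), 0)  →  p(0)   [R3 at ε]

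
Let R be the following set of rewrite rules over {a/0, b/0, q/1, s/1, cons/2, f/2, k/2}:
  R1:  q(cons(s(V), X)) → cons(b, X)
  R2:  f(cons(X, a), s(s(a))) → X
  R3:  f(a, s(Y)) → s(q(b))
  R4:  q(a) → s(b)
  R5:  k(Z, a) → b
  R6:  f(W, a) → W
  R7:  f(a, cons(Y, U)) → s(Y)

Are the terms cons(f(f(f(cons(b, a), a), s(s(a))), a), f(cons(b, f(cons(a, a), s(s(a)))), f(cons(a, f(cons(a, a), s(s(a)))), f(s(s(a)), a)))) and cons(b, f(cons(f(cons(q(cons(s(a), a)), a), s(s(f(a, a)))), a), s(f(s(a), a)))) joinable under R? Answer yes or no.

Reduce t₁ = cons(f(f(f(cons(b, a), a), s(s(a))), a), f(cons(b, f(cons(a, a), s(s(a)))), f(cons(a, f(cons(a, a), s(s(a)))), f(s(s(a)), a)))):
1. cons(f(f(f(cons(b, a), a), s(s(a))), a), f(cons(b, f(cons(a, a), s(s(a)))), f(cons(a, f(cons(a, a), s(s(a)))), f(s(s(a)), a))))  →  cons(f(f(cons(b, a), a), s(s(a))), f(cons(b, f(cons(a, a), s(s(a)))), f(cons(a, f(cons(a, a), s(s(a)))), f(s(s(a)), a))))   [R6 at 1]
2. cons(f(f(cons(b, a), a), s(s(a))), f(cons(b, f(cons(a, a), s(s(a)))), f(cons(a, f(cons(a, a), s(s(a)))), f(s(s(a)), a))))  →  cons(f(cons(b, a), s(s(a))), f(cons(b, f(cons(a, a), s(s(a)))), f(cons(a, f(cons(a, a), s(s(a)))), f(s(s(a)), a))))   [R6 at 1.1]
3. cons(f(cons(b, a), s(s(a))), f(cons(b, f(cons(a, a), s(s(a)))), f(cons(a, f(cons(a, a), s(s(a)))), f(s(s(a)), a))))  →  cons(b, f(cons(b, f(cons(a, a), s(s(a)))), f(cons(a, f(cons(a, a), s(s(a)))), f(s(s(a)), a))))   [R2 at 1]
4. cons(b, f(cons(b, f(cons(a, a), s(s(a)))), f(cons(a, f(cons(a, a), s(s(a)))), f(s(s(a)), a))))  →  cons(b, f(cons(b, a), f(cons(a, f(cons(a, a), s(s(a)))), f(s(s(a)), a))))   [R2 at 2.1.2]
5. cons(b, f(cons(b, a), f(cons(a, f(cons(a, a), s(s(a)))), f(s(s(a)), a))))  →  cons(b, f(cons(b, a), f(cons(a, a), f(s(s(a)), a))))   [R2 at 2.2.1.2]
6. cons(b, f(cons(b, a), f(cons(a, a), f(s(s(a)), a))))  →  cons(b, f(cons(b, a), f(cons(a, a), s(s(a)))))   [R6 at 2.2.2]
7. cons(b, f(cons(b, a), f(cons(a, a), s(s(a)))))  →  cons(b, f(cons(b, a), a))   [R2 at 2.2]
8. cons(b, f(cons(b, a), a))  →  cons(b, cons(b, a))   [R6 at 2]

Reduce t₂ = cons(b, f(cons(f(cons(q(cons(s(a), a)), a), s(s(f(a, a)))), a), s(f(s(a), a)))):
1. cons(b, f(cons(f(cons(q(cons(s(a), a)), a), s(s(f(a, a)))), a), s(f(s(a), a))))  →  cons(b, f(cons(f(cons(cons(b, a), a), s(s(f(a, a)))), a), s(f(s(a), a))))   [R1 at 2.1.1.1.1]
2. cons(b, f(cons(f(cons(cons(b, a), a), s(s(f(a, a)))), a), s(f(s(a), a))))  →  cons(b, f(cons(f(cons(cons(b, a), a), s(s(a))), a), s(f(s(a), a))))   [R6 at 2.1.1.2.1.1]
3. cons(b, f(cons(f(cons(cons(b, a), a), s(s(a))), a), s(f(s(a), a))))  →  cons(b, f(cons(cons(b, a), a), s(f(s(a), a))))   [R2 at 2.1.1]
4. cons(b, f(cons(cons(b, a), a), s(f(s(a), a))))  →  cons(b, f(cons(cons(b, a), a), s(s(a))))   [R6 at 2.2.1]
5. cons(b, f(cons(cons(b, a), a), s(s(a))))  →  cons(b, cons(b, a))   [R2 at 2]

yes — NF(t₁) = cons(b, cons(b, a)), NF(t₂) = cons(b, cons(b, a))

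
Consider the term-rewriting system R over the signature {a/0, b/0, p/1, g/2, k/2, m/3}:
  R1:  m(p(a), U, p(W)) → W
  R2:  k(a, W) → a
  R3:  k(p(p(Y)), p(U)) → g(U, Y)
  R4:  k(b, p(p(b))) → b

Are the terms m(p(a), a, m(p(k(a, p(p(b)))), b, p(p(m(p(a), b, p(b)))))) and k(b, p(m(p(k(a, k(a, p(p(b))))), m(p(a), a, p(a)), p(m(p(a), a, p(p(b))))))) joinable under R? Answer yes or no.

yes — NF(t₁) = b, NF(t₂) = b

Reduce t₁ = m(p(a), a, m(p(k(a, p(p(b)))), b, p(p(m(p(a), b, p(b)))))):
1. m(p(a), a, m(p(k(a, p(p(b)))), b, p(p(m(p(a), b, p(b))))))  →  m(p(a), a, m(p(a), b, p(p(m(p(a), b, p(b))))))   [R2 at 3.1.1]
2. m(p(a), a, m(p(a), b, p(p(m(p(a), b, p(b))))))  →  m(p(a), a, p(m(p(a), b, p(b))))   [R1 at 3]
3. m(p(a), a, p(m(p(a), b, p(b))))  →  m(p(a), b, p(b))   [R1 at ε]
4. m(p(a), b, p(b))  →  b   [R1 at ε]

Reduce t₂ = k(b, p(m(p(k(a, k(a, p(p(b))))), m(p(a), a, p(a)), p(m(p(a), a, p(p(b))))))):
1. k(b, p(m(p(k(a, k(a, p(p(b))))), m(p(a), a, p(a)), p(m(p(a), a, p(p(b)))))))  →  k(b, p(m(p(a), m(p(a), a, p(a)), p(m(p(a), a, p(p(b)))))))   [R2 at 2.1.1.1]
2. k(b, p(m(p(a), m(p(a), a, p(a)), p(m(p(a), a, p(p(b)))))))  →  k(b, p(m(p(a), a, p(p(b)))))   [R1 at 2.1]
3. k(b, p(m(p(a), a, p(p(b)))))  →  k(b, p(p(b)))   [R1 at 2.1]
4. k(b, p(p(b)))  →  b   [R4 at ε]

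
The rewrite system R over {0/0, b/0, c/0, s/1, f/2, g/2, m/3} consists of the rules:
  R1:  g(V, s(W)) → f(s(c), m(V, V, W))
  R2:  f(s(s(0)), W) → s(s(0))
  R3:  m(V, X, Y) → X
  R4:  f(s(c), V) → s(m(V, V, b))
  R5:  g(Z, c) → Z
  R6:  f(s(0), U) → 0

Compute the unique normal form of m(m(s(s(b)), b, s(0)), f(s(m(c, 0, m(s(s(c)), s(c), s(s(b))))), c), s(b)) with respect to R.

1. m(m(s(s(b)), b, s(0)), f(s(m(c, 0, m(s(s(c)), s(c), s(s(b))))), c), s(b))  →  f(s(m(c, 0, m(s(s(c)), s(c), s(s(b))))), c)   [R3 at ε]
2. f(s(m(c, 0, m(s(s(c)), s(c), s(s(b))))), c)  →  f(s(0), c)   [R3 at 1.1]
3. f(s(0), c)  →  0   [R6 at ε]

0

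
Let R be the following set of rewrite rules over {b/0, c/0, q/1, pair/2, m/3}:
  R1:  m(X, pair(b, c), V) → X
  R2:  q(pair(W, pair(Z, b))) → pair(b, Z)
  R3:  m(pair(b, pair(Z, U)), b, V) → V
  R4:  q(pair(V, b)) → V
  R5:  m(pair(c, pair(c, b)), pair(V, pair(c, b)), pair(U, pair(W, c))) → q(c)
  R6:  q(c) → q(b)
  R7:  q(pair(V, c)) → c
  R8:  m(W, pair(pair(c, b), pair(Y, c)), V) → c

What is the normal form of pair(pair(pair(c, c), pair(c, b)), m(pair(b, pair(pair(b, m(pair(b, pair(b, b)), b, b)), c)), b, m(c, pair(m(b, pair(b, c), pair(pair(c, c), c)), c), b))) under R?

1. pair(pair(pair(c, c), pair(c, b)), m(pair(b, pair(pair(b, m(pair(b, pair(b, b)), b, b)), c)), b, m(c, pair(m(b, pair(b, c), pair(pair(c, c), c)), c), b)))  →  pair(pair(pair(c, c), pair(c, b)), m(c, pair(m(b, pair(b, c), pair(pair(c, c), c)), c), b))   [R3 at 2]
2. pair(pair(pair(c, c), pair(c, b)), m(c, pair(m(b, pair(b, c), pair(pair(c, c), c)), c), b))  →  pair(pair(pair(c, c), pair(c, b)), m(c, pair(b, c), b))   [R1 at 2.2.1]
3. pair(pair(pair(c, c), pair(c, b)), m(c, pair(b, c), b))  →  pair(pair(pair(c, c), pair(c, b)), c)   [R1 at 2]

pair(pair(pair(c, c), pair(c, b)), c)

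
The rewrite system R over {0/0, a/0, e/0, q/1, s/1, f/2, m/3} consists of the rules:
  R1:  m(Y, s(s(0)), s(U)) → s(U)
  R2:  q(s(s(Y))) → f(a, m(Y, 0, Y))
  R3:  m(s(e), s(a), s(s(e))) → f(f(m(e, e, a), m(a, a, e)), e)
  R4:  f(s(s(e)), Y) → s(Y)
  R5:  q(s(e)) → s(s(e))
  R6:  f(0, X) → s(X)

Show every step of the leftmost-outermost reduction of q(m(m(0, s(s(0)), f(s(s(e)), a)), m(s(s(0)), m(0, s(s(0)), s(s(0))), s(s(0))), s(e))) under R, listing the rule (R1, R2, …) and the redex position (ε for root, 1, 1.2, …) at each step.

s(s(e))

1. q(m(m(0, s(s(0)), f(s(s(e)), a)), m(s(s(0)), m(0, s(s(0)), s(s(0))), s(s(0))), s(e)))  →  q(m(m(0, s(s(0)), s(a)), m(s(s(0)), m(0, s(s(0)), s(s(0))), s(s(0))), s(e)))   [R4 at 1.1.3]
2. q(m(m(0, s(s(0)), s(a)), m(s(s(0)), m(0, s(s(0)), s(s(0))), s(s(0))), s(e)))  →  q(m(s(a), m(s(s(0)), m(0, s(s(0)), s(s(0))), s(s(0))), s(e)))   [R1 at 1.1]
3. q(m(s(a), m(s(s(0)), m(0, s(s(0)), s(s(0))), s(s(0))), s(e)))  →  q(m(s(a), m(s(s(0)), s(s(0)), s(s(0))), s(e)))   [R1 at 1.2.2]
4. q(m(s(a), m(s(s(0)), s(s(0)), s(s(0))), s(e)))  →  q(m(s(a), s(s(0)), s(e)))   [R1 at 1.2]
5. q(m(s(a), s(s(0)), s(e)))  →  q(s(e))   [R1 at 1]
6. q(s(e))  →  s(s(e))   [R5 at ε]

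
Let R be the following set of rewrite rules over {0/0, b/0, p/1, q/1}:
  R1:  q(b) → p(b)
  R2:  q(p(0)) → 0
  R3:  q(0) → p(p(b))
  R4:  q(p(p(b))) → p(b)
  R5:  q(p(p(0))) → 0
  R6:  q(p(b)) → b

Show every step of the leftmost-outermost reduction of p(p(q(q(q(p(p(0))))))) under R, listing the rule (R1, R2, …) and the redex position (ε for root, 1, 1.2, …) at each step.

p(p(p(b)))

1. p(p(q(q(q(p(p(0)))))))  →  p(p(q(q(0))))   [R5 at 1.1.1.1]
2. p(p(q(q(0))))  →  p(p(q(p(p(b)))))   [R3 at 1.1.1]
3. p(p(q(p(p(b)))))  →  p(p(p(b)))   [R4 at 1.1]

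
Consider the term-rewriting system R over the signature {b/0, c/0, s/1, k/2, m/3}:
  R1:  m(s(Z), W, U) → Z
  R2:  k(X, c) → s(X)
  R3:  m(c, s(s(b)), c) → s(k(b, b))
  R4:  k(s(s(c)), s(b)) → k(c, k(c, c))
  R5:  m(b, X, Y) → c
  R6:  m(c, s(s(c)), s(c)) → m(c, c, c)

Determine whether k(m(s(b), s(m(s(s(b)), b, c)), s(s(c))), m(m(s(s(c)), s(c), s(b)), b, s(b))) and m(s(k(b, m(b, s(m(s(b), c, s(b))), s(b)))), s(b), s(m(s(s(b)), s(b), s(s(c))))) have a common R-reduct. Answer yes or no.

yes — NF(t₁) = s(b), NF(t₂) = s(b)

Reduce t₁ = k(m(s(b), s(m(s(s(b)), b, c)), s(s(c))), m(m(s(s(c)), s(c), s(b)), b, s(b))):
1. k(m(s(b), s(m(s(s(b)), b, c)), s(s(c))), m(m(s(s(c)), s(c), s(b)), b, s(b)))  →  k(b, m(m(s(s(c)), s(c), s(b)), b, s(b)))   [R1 at 1]
2. k(b, m(m(s(s(c)), s(c), s(b)), b, s(b)))  →  k(b, m(s(c), b, s(b)))   [R1 at 2.1]
3. k(b, m(s(c), b, s(b)))  →  k(b, c)   [R1 at 2]
4. k(b, c)  →  s(b)   [R2 at ε]

Reduce t₂ = m(s(k(b, m(b, s(m(s(b), c, s(b))), s(b)))), s(b), s(m(s(s(b)), s(b), s(s(c))))):
1. m(s(k(b, m(b, s(m(s(b), c, s(b))), s(b)))), s(b), s(m(s(s(b)), s(b), s(s(c)))))  →  k(b, m(b, s(m(s(b), c, s(b))), s(b)))   [R1 at ε]
2. k(b, m(b, s(m(s(b), c, s(b))), s(b)))  →  k(b, c)   [R5 at 2]
3. k(b, c)  →  s(b)   [R2 at ε]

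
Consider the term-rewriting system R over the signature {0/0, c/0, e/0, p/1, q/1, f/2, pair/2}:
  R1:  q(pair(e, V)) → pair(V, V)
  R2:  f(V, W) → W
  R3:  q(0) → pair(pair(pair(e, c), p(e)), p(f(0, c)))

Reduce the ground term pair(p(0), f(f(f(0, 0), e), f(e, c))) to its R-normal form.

pair(p(0), c)

1. pair(p(0), f(f(f(0, 0), e), f(e, c)))  →  pair(p(0), f(e, c))   [R2 at 2]
2. pair(p(0), f(e, c))  →  pair(p(0), c)   [R2 at 2]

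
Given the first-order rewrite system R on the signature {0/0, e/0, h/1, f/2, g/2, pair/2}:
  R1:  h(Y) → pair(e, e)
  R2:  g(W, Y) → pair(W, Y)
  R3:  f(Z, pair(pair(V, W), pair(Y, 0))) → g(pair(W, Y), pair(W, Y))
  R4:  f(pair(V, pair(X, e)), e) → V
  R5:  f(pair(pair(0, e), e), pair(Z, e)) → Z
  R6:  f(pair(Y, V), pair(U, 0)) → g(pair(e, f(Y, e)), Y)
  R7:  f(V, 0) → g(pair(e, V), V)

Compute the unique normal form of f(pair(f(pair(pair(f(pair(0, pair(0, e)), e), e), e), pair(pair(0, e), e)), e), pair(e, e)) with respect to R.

1. f(pair(f(pair(pair(f(pair(0, pair(0, e)), e), e), e), pair(pair(0, e), e)), e), pair(e, e))  →  f(pair(f(pair(pair(0, e), e), pair(pair(0, e), e)), e), pair(e, e))   [R4 at 1.1.1.1.1]
2. f(pair(f(pair(pair(0, e), e), pair(pair(0, e), e)), e), pair(e, e))  →  f(pair(pair(0, e), e), pair(e, e))   [R5 at 1.1]
3. f(pair(pair(0, e), e), pair(e, e))  →  e   [R5 at ε]

e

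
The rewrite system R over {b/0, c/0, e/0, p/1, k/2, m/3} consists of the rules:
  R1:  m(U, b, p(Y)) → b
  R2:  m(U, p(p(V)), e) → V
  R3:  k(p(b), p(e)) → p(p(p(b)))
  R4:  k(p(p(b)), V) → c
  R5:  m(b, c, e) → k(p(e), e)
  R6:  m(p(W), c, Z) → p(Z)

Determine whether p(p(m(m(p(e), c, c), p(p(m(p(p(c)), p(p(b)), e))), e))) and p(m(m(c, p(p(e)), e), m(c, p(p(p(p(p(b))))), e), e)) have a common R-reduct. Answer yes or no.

Reduce t₁ = p(p(m(m(p(e), c, c), p(p(m(p(p(c)), p(p(b)), e))), e))):
1. p(p(m(m(p(e), c, c), p(p(m(p(p(c)), p(p(b)), e))), e)))  →  p(p(m(p(p(c)), p(p(b)), e)))   [R2 at 1.1]
2. p(p(m(p(p(c)), p(p(b)), e)))  →  p(p(b))   [R2 at 1.1]

Reduce t₂ = p(m(m(c, p(p(e)), e), m(c, p(p(p(p(p(b))))), e), e)):
1. p(m(m(c, p(p(e)), e), m(c, p(p(p(p(p(b))))), e), e))  →  p(m(e, m(c, p(p(p(p(p(b))))), e), e))   [R2 at 1.1]
2. p(m(e, m(c, p(p(p(p(p(b))))), e), e))  →  p(m(e, p(p(p(b))), e))   [R2 at 1.2]
3. p(m(e, p(p(p(b))), e))  →  p(p(b))   [R2 at 1]

yes — NF(t₁) = p(p(b)), NF(t₂) = p(p(b))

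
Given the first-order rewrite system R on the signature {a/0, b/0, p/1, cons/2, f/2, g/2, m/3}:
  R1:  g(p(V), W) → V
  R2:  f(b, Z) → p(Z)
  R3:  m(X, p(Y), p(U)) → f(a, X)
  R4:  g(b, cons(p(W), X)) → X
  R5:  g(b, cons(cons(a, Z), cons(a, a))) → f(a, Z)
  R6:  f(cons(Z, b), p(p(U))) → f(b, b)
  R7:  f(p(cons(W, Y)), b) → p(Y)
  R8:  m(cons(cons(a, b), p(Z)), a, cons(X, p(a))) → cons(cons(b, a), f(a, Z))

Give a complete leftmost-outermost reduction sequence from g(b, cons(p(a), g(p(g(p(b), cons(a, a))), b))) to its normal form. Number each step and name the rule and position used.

b

1. g(b, cons(p(a), g(p(g(p(b), cons(a, a))), b)))  →  g(p(g(p(b), cons(a, a))), b)   [R4 at ε]
2. g(p(g(p(b), cons(a, a))), b)  →  g(p(b), cons(a, a))   [R1 at ε]
3. g(p(b), cons(a, a))  →  b   [R1 at ε]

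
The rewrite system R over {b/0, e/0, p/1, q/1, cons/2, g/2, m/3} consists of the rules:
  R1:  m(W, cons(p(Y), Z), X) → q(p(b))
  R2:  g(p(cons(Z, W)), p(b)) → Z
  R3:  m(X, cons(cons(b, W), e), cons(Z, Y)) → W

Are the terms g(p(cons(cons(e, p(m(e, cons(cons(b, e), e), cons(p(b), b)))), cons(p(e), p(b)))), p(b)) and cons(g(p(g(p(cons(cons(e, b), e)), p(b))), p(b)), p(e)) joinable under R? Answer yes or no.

Reduce t₁ = g(p(cons(cons(e, p(m(e, cons(cons(b, e), e), cons(p(b), b)))), cons(p(e), p(b)))), p(b)):
1. g(p(cons(cons(e, p(m(e, cons(cons(b, e), e), cons(p(b), b)))), cons(p(e), p(b)))), p(b))  →  cons(e, p(m(e, cons(cons(b, e), e), cons(p(b), b))))   [R2 at ε]
2. cons(e, p(m(e, cons(cons(b, e), e), cons(p(b), b))))  →  cons(e, p(e))   [R3 at 2.1]

Reduce t₂ = cons(g(p(g(p(cons(cons(e, b), e)), p(b))), p(b)), p(e)):
1. cons(g(p(g(p(cons(cons(e, b), e)), p(b))), p(b)), p(e))  →  cons(g(p(cons(e, b)), p(b)), p(e))   [R2 at 1.1.1]
2. cons(g(p(cons(e, b)), p(b)), p(e))  →  cons(e, p(e))   [R2 at 1]

yes — NF(t₁) = cons(e, p(e)), NF(t₂) = cons(e, p(e))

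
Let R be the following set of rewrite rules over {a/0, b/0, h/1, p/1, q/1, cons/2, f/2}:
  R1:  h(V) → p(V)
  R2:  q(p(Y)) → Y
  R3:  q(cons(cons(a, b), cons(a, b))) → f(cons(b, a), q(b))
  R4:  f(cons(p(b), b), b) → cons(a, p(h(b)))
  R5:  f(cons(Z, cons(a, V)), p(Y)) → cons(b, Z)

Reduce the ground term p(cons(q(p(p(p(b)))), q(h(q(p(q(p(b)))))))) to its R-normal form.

p(cons(p(p(b)), b))

1. p(cons(q(p(p(p(b)))), q(h(q(p(q(p(b))))))))  →  p(cons(p(p(b)), q(h(q(p(q(p(b))))))))   [R2 at 1.1]
2. p(cons(p(p(b)), q(h(q(p(q(p(b))))))))  →  p(cons(p(p(b)), q(p(q(p(q(p(b))))))))   [R1 at 1.2.1]
3. p(cons(p(p(b)), q(p(q(p(q(p(b))))))))  →  p(cons(p(p(b)), q(p(q(p(b))))))   [R2 at 1.2]
4. p(cons(p(p(b)), q(p(q(p(b))))))  →  p(cons(p(p(b)), q(p(b))))   [R2 at 1.2]
5. p(cons(p(p(b)), q(p(b))))  →  p(cons(p(p(b)), b))   [R2 at 1.2]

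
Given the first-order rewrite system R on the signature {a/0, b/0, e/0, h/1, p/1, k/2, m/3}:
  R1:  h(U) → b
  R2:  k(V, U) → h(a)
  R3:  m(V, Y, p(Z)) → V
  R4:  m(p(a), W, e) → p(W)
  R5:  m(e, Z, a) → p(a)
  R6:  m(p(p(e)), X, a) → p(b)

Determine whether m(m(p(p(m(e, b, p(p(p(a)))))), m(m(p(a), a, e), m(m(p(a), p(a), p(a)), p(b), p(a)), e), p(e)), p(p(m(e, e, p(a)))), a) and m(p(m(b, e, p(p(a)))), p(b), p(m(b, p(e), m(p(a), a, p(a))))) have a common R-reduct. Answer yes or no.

Reduce t₁ = m(m(p(p(m(e, b, p(p(p(a)))))), m(m(p(a), a, e), m(m(p(a), p(a), p(a)), p(b), p(a)), e), p(e)), p(p(m(e, e, p(a)))), a):
1. m(m(p(p(m(e, b, p(p(p(a)))))), m(m(p(a), a, e), m(m(p(a), p(a), p(a)), p(b), p(a)), e), p(e)), p(p(m(e, e, p(a)))), a)  →  m(p(p(m(e, b, p(p(p(a)))))), p(p(m(e, e, p(a)))), a)   [R3 at 1]
2. m(p(p(m(e, b, p(p(p(a)))))), p(p(m(e, e, p(a)))), a)  →  m(p(p(e)), p(p(m(e, e, p(a)))), a)   [R3 at 1.1.1]
3. m(p(p(e)), p(p(m(e, e, p(a)))), a)  →  p(b)   [R6 at ε]

Reduce t₂ = m(p(m(b, e, p(p(a)))), p(b), p(m(b, p(e), m(p(a), a, p(a))))):
1. m(p(m(b, e, p(p(a)))), p(b), p(m(b, p(e), m(p(a), a, p(a)))))  →  p(m(b, e, p(p(a))))   [R3 at ε]
2. p(m(b, e, p(p(a))))  →  p(b)   [R3 at 1]

yes — NF(t₁) = p(b), NF(t₂) = p(b)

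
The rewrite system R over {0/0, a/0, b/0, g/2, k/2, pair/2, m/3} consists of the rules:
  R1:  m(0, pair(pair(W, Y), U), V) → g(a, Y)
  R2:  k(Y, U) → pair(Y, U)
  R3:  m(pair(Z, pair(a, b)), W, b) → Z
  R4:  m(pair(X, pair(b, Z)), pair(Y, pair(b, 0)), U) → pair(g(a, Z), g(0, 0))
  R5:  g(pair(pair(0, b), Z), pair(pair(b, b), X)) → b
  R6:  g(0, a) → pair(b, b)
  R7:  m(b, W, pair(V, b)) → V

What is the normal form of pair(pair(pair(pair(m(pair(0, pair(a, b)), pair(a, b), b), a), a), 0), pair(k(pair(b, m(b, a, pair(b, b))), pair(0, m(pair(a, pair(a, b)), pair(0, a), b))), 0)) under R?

pair(pair(pair(pair(0, a), a), 0), pair(pair(pair(b, b), pair(0, a)), 0))

1. pair(pair(pair(pair(m(pair(0, pair(a, b)), pair(a, b), b), a), a), 0), pair(k(pair(b, m(b, a, pair(b, b))), pair(0, m(pair(a, pair(a, b)), pair(0, a), b))), 0))  →  pair(pair(pair(pair(0, a), a), 0), pair(k(pair(b, m(b, a, pair(b, b))), pair(0, m(pair(a, pair(a, b)), pair(0, a), b))), 0))   [R3 at 1.1.1.1]
2. pair(pair(pair(pair(0, a), a), 0), pair(k(pair(b, m(b, a, pair(b, b))), pair(0, m(pair(a, pair(a, b)), pair(0, a), b))), 0))  →  pair(pair(pair(pair(0, a), a), 0), pair(pair(pair(b, m(b, a, pair(b, b))), pair(0, m(pair(a, pair(a, b)), pair(0, a), b))), 0))   [R2 at 2.1]
3. pair(pair(pair(pair(0, a), a), 0), pair(pair(pair(b, m(b, a, pair(b, b))), pair(0, m(pair(a, pair(a, b)), pair(0, a), b))), 0))  →  pair(pair(pair(pair(0, a), a), 0), pair(pair(pair(b, b), pair(0, m(pair(a, pair(a, b)), pair(0, a), b))), 0))   [R7 at 2.1.1.2]
4. pair(pair(pair(pair(0, a), a), 0), pair(pair(pair(b, b), pair(0, m(pair(a, pair(a, b)), pair(0, a), b))), 0))  →  pair(pair(pair(pair(0, a), a), 0), pair(pair(pair(b, b), pair(0, a)), 0))   [R3 at 2.1.2.2]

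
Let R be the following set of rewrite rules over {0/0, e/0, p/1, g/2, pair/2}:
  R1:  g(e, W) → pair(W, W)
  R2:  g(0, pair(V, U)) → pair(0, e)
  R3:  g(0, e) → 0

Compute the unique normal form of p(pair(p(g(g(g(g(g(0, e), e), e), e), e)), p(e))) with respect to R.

p(pair(p(0), p(e)))

1. p(pair(p(g(g(g(g(g(0, e), e), e), e), e)), p(e)))  →  p(pair(p(g(g(g(g(0, e), e), e), e)), p(e)))   [R3 at 1.1.1.1.1.1.1]
2. p(pair(p(g(g(g(g(0, e), e), e), e)), p(e)))  →  p(pair(p(g(g(g(0, e), e), e)), p(e)))   [R3 at 1.1.1.1.1.1]
3. p(pair(p(g(g(g(0, e), e), e)), p(e)))  →  p(pair(p(g(g(0, e), e)), p(e)))   [R3 at 1.1.1.1.1]
4. p(pair(p(g(g(0, e), e)), p(e)))  →  p(pair(p(g(0, e)), p(e)))   [R3 at 1.1.1.1]
5. p(pair(p(g(0, e)), p(e)))  →  p(pair(p(0), p(e)))   [R3 at 1.1.1]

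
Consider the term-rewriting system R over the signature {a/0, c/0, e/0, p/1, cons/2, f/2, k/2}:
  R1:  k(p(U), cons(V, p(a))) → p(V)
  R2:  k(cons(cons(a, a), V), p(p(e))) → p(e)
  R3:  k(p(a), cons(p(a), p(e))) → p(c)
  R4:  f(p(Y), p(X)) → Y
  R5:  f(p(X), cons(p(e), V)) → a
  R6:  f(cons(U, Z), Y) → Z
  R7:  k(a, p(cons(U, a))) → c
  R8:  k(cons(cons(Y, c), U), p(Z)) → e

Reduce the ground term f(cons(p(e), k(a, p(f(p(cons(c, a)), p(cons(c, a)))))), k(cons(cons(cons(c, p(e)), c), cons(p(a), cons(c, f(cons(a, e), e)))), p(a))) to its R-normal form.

1. f(cons(p(e), k(a, p(f(p(cons(c, a)), p(cons(c, a)))))), k(cons(cons(cons(c, p(e)), c), cons(p(a), cons(c, f(cons(a, e), e)))), p(a)))  →  k(a, p(f(p(cons(c, a)), p(cons(c, a)))))   [R6 at ε]
2. k(a, p(f(p(cons(c, a)), p(cons(c, a)))))  →  k(a, p(cons(c, a)))   [R4 at 2.1]
3. k(a, p(cons(c, a)))  →  c   [R7 at ε]

c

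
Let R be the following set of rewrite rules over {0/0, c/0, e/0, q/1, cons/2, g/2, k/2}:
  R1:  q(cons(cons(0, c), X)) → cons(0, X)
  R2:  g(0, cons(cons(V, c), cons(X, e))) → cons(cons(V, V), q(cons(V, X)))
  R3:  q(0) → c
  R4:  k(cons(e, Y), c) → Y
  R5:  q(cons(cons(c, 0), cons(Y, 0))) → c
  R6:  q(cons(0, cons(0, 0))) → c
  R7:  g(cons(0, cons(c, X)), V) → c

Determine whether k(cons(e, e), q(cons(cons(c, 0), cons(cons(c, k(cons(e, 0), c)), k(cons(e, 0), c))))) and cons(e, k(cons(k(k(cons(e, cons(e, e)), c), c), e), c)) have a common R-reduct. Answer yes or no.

no — NF(t₁) = e, NF(t₂) = cons(e, e)

Reduce t₁ = k(cons(e, e), q(cons(cons(c, 0), cons(cons(c, k(cons(e, 0), c)), k(cons(e, 0), c))))):
1. k(cons(e, e), q(cons(cons(c, 0), cons(cons(c, k(cons(e, 0), c)), k(cons(e, 0), c)))))  →  k(cons(e, e), q(cons(cons(c, 0), cons(cons(c, 0), k(cons(e, 0), c)))))   [R4 at 2.1.2.1.2]
2. k(cons(e, e), q(cons(cons(c, 0), cons(cons(c, 0), k(cons(e, 0), c)))))  →  k(cons(e, e), q(cons(cons(c, 0), cons(cons(c, 0), 0))))   [R4 at 2.1.2.2]
3. k(cons(e, e), q(cons(cons(c, 0), cons(cons(c, 0), 0))))  →  k(cons(e, e), c)   [R5 at 2]
4. k(cons(e, e), c)  →  e   [R4 at ε]

Reduce t₂ = cons(e, k(cons(k(k(cons(e, cons(e, e)), c), c), e), c)):
1. cons(e, k(cons(k(k(cons(e, cons(e, e)), c), c), e), c))  →  cons(e, k(cons(k(cons(e, e), c), e), c))   [R4 at 2.1.1.1]
2. cons(e, k(cons(k(cons(e, e), c), e), c))  →  cons(e, k(cons(e, e), c))   [R4 at 2.1.1]
3. cons(e, k(cons(e, e), c))  →  cons(e, e)   [R4 at 2]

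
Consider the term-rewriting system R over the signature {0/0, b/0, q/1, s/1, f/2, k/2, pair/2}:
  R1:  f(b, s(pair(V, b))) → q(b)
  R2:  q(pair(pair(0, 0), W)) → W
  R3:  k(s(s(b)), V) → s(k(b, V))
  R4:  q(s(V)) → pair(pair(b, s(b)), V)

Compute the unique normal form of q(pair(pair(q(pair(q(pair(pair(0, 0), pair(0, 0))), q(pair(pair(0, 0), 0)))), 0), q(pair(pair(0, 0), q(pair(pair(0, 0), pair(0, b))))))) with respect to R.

pair(0, b)

1. q(pair(pair(q(pair(q(pair(pair(0, 0), pair(0, 0))), q(pair(pair(0, 0), 0)))), 0), q(pair(pair(0, 0), q(pair(pair(0, 0), pair(0, b)))))))  →  q(pair(pair(q(pair(pair(0, 0), q(pair(pair(0, 0), 0)))), 0), q(pair(pair(0, 0), q(pair(pair(0, 0), pair(0, b)))))))   [R2 at 1.1.1.1.1]
2. q(pair(pair(q(pair(pair(0, 0), q(pair(pair(0, 0), 0)))), 0), q(pair(pair(0, 0), q(pair(pair(0, 0), pair(0, b)))))))  →  q(pair(pair(q(pair(pair(0, 0), 0)), 0), q(pair(pair(0, 0), q(pair(pair(0, 0), pair(0, b)))))))   [R2 at 1.1.1]
3. q(pair(pair(q(pair(pair(0, 0), 0)), 0), q(pair(pair(0, 0), q(pair(pair(0, 0), pair(0, b)))))))  →  q(pair(pair(0, 0), q(pair(pair(0, 0), q(pair(pair(0, 0), pair(0, b)))))))   [R2 at 1.1.1]
4. q(pair(pair(0, 0), q(pair(pair(0, 0), q(pair(pair(0, 0), pair(0, b)))))))  →  q(pair(pair(0, 0), q(pair(pair(0, 0), pair(0, b)))))   [R2 at ε]
5. q(pair(pair(0, 0), q(pair(pair(0, 0), pair(0, b)))))  →  q(pair(pair(0, 0), pair(0, b)))   [R2 at ε]
6. q(pair(pair(0, 0), pair(0, b)))  →  pair(0, b)   [R2 at ε]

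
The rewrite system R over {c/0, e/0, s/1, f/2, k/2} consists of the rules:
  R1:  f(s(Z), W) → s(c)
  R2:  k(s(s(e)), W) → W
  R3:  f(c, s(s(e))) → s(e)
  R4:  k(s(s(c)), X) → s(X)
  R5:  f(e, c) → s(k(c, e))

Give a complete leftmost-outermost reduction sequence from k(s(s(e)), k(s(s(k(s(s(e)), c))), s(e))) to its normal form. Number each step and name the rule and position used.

s(s(e))

1. k(s(s(e)), k(s(s(k(s(s(e)), c))), s(e)))  →  k(s(s(k(s(s(e)), c))), s(e))   [R2 at ε]
2. k(s(s(k(s(s(e)), c))), s(e))  →  k(s(s(c)), s(e))   [R2 at 1.1.1]
3. k(s(s(c)), s(e))  →  s(s(e))   [R4 at ε]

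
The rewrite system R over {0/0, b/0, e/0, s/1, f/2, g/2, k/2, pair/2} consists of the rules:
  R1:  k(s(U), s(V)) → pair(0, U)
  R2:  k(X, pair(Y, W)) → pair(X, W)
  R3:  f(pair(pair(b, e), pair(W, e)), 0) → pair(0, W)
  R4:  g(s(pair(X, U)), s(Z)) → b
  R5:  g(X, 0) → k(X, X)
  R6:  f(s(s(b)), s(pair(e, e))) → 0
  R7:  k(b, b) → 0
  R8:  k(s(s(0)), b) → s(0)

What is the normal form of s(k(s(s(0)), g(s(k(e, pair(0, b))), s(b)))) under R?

1. s(k(s(s(0)), g(s(k(e, pair(0, b))), s(b))))  →  s(k(s(s(0)), g(s(pair(e, b)), s(b))))   [R2 at 1.2.1.1]
2. s(k(s(s(0)), g(s(pair(e, b)), s(b))))  →  s(k(s(s(0)), b))   [R4 at 1.2]
3. s(k(s(s(0)), b))  →  s(s(0))   [R8 at 1]

s(s(0))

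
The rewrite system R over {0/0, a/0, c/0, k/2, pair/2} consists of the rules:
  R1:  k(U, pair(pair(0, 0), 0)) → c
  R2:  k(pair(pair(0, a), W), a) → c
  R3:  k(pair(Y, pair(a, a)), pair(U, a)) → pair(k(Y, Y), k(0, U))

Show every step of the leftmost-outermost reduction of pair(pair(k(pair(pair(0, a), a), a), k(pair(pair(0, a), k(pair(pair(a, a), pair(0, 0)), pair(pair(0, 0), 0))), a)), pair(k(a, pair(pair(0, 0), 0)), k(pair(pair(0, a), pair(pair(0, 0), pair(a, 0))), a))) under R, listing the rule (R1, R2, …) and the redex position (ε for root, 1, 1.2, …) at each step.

pair(pair(c, c), pair(c, c))

1. pair(pair(k(pair(pair(0, a), a), a), k(pair(pair(0, a), k(pair(pair(a, a), pair(0, 0)), pair(pair(0, 0), 0))), a)), pair(k(a, pair(pair(0, 0), 0)), k(pair(pair(0, a), pair(pair(0, 0), pair(a, 0))), a)))  →  pair(pair(c, k(pair(pair(0, a), k(pair(pair(a, a), pair(0, 0)), pair(pair(0, 0), 0))), a)), pair(k(a, pair(pair(0, 0), 0)), k(pair(pair(0, a), pair(pair(0, 0), pair(a, 0))), a)))   [R2 at 1.1]
2. pair(pair(c, k(pair(pair(0, a), k(pair(pair(a, a), pair(0, 0)), pair(pair(0, 0), 0))), a)), pair(k(a, pair(pair(0, 0), 0)), k(pair(pair(0, a), pair(pair(0, 0), pair(a, 0))), a)))  →  pair(pair(c, c), pair(k(a, pair(pair(0, 0), 0)), k(pair(pair(0, a), pair(pair(0, 0), pair(a, 0))), a)))   [R2 at 1.2]
3. pair(pair(c, c), pair(k(a, pair(pair(0, 0), 0)), k(pair(pair(0, a), pair(pair(0, 0), pair(a, 0))), a)))  →  pair(pair(c, c), pair(c, k(pair(pair(0, a), pair(pair(0, 0), pair(a, 0))), a)))   [R1 at 2.1]
4. pair(pair(c, c), pair(c, k(pair(pair(0, a), pair(pair(0, 0), pair(a, 0))), a)))  →  pair(pair(c, c), pair(c, c))   [R2 at 2.2]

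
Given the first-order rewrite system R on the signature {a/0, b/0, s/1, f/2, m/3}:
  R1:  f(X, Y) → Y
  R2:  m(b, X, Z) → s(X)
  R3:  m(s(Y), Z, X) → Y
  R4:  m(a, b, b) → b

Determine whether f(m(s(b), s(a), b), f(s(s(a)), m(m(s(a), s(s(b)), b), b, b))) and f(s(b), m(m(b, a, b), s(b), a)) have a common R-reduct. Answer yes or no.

Reduce t₁ = f(m(s(b), s(a), b), f(s(s(a)), m(m(s(a), s(s(b)), b), b, b))):
1. f(m(s(b), s(a), b), f(s(s(a)), m(m(s(a), s(s(b)), b), b, b)))  →  f(s(s(a)), m(m(s(a), s(s(b)), b), b, b))   [R1 at ε]
2. f(s(s(a)), m(m(s(a), s(s(b)), b), b, b))  →  m(m(s(a), s(s(b)), b), b, b)   [R1 at ε]
3. m(m(s(a), s(s(b)), b), b, b)  →  m(a, b, b)   [R3 at 1]
4. m(a, b, b)  →  b   [R4 at ε]

Reduce t₂ = f(s(b), m(m(b, a, b), s(b), a)):
1. f(s(b), m(m(b, a, b), s(b), a))  →  m(m(b, a, b), s(b), a)   [R1 at ε]
2. m(m(b, a, b), s(b), a)  →  m(s(a), s(b), a)   [R2 at 1]
3. m(s(a), s(b), a)  →  a   [R3 at ε]

no — NF(t₁) = b, NF(t₂) = a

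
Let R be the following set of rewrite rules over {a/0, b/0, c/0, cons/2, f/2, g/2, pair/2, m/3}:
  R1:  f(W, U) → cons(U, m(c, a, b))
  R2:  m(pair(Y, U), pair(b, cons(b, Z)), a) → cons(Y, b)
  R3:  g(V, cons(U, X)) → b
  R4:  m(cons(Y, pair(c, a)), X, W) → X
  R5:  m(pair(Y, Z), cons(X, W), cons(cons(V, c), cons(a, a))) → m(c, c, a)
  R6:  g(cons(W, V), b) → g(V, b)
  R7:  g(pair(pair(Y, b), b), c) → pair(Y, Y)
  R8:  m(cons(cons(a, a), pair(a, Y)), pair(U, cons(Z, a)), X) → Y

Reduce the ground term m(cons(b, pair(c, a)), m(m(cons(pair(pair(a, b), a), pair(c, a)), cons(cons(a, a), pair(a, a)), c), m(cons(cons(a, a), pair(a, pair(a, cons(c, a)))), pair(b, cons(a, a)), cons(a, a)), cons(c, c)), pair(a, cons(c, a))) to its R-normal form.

a

1. m(cons(b, pair(c, a)), m(m(cons(pair(pair(a, b), a), pair(c, a)), cons(cons(a, a), pair(a, a)), c), m(cons(cons(a, a), pair(a, pair(a, cons(c, a)))), pair(b, cons(a, a)), cons(a, a)), cons(c, c)), pair(a, cons(c, a)))  →  m(m(cons(pair(pair(a, b), a), pair(c, a)), cons(cons(a, a), pair(a, a)), c), m(cons(cons(a, a), pair(a, pair(a, cons(c, a)))), pair(b, cons(a, a)), cons(a, a)), cons(c, c))   [R4 at ε]
2. m(m(cons(pair(pair(a, b), a), pair(c, a)), cons(cons(a, a), pair(a, a)), c), m(cons(cons(a, a), pair(a, pair(a, cons(c, a)))), pair(b, cons(a, a)), cons(a, a)), cons(c, c))  →  m(cons(cons(a, a), pair(a, a)), m(cons(cons(a, a), pair(a, pair(a, cons(c, a)))), pair(b, cons(a, a)), cons(a, a)), cons(c, c))   [R4 at 1]
3. m(cons(cons(a, a), pair(a, a)), m(cons(cons(a, a), pair(a, pair(a, cons(c, a)))), pair(b, cons(a, a)), cons(a, a)), cons(c, c))  →  m(cons(cons(a, a), pair(a, a)), pair(a, cons(c, a)), cons(c, c))   [R8 at 2]
4. m(cons(cons(a, a), pair(a, a)), pair(a, cons(c, a)), cons(c, c))  →  a   [R8 at ε]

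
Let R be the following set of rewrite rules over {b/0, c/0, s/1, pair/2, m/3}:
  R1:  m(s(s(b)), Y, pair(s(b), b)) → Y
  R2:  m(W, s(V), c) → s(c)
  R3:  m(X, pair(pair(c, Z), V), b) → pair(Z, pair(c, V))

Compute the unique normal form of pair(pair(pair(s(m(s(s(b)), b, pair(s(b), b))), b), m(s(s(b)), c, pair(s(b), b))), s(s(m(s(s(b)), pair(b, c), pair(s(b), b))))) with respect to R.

pair(pair(pair(s(b), b), c), s(s(pair(b, c))))

1. pair(pair(pair(s(m(s(s(b)), b, pair(s(b), b))), b), m(s(s(b)), c, pair(s(b), b))), s(s(m(s(s(b)), pair(b, c), pair(s(b), b)))))  →  pair(pair(pair(s(b), b), m(s(s(b)), c, pair(s(b), b))), s(s(m(s(s(b)), pair(b, c), pair(s(b), b)))))   [R1 at 1.1.1.1]
2. pair(pair(pair(s(b), b), m(s(s(b)), c, pair(s(b), b))), s(s(m(s(s(b)), pair(b, c), pair(s(b), b)))))  →  pair(pair(pair(s(b), b), c), s(s(m(s(s(b)), pair(b, c), pair(s(b), b)))))   [R1 at 1.2]
3. pair(pair(pair(s(b), b), c), s(s(m(s(s(b)), pair(b, c), pair(s(b), b)))))  →  pair(pair(pair(s(b), b), c), s(s(pair(b, c))))   [R1 at 2.1.1]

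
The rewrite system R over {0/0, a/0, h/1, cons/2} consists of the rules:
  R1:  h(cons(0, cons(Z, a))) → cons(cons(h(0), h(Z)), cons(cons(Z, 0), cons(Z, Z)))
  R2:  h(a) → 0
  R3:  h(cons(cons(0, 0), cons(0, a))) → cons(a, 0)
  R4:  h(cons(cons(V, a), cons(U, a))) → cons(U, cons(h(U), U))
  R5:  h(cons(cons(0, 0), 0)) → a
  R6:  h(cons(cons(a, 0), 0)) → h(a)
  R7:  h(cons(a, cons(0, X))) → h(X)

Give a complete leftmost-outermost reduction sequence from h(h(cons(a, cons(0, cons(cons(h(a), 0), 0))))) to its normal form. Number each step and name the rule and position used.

1. h(h(cons(a, cons(0, cons(cons(h(a), 0), 0)))))  →  h(h(cons(cons(h(a), 0), 0)))   [R7 at 1]
2. h(h(cons(cons(h(a), 0), 0)))  →  h(h(cons(cons(0, 0), 0)))   [R2 at 1.1.1.1]
3. h(h(cons(cons(0, 0), 0)))  →  h(a)   [R5 at 1]
4. h(a)  →  0   [R2 at ε]

0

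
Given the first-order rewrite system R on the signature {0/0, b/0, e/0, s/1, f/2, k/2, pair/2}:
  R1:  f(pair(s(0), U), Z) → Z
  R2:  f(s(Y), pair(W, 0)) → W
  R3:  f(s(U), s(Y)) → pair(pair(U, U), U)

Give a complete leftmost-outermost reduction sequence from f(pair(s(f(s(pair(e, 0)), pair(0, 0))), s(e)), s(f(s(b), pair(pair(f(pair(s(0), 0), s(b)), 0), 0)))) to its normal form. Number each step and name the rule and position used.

1. f(pair(s(f(s(pair(e, 0)), pair(0, 0))), s(e)), s(f(s(b), pair(pair(f(pair(s(0), 0), s(b)), 0), 0))))  →  f(pair(s(0), s(e)), s(f(s(b), pair(pair(f(pair(s(0), 0), s(b)), 0), 0))))   [R2 at 1.1.1]
2. f(pair(s(0), s(e)), s(f(s(b), pair(pair(f(pair(s(0), 0), s(b)), 0), 0))))  →  s(f(s(b), pair(pair(f(pair(s(0), 0), s(b)), 0), 0)))   [R1 at ε]
3. s(f(s(b), pair(pair(f(pair(s(0), 0), s(b)), 0), 0)))  →  s(pair(f(pair(s(0), 0), s(b)), 0))   [R2 at 1]
4. s(pair(f(pair(s(0), 0), s(b)), 0))  →  s(pair(s(b), 0))   [R1 at 1.1]

s(pair(s(b), 0))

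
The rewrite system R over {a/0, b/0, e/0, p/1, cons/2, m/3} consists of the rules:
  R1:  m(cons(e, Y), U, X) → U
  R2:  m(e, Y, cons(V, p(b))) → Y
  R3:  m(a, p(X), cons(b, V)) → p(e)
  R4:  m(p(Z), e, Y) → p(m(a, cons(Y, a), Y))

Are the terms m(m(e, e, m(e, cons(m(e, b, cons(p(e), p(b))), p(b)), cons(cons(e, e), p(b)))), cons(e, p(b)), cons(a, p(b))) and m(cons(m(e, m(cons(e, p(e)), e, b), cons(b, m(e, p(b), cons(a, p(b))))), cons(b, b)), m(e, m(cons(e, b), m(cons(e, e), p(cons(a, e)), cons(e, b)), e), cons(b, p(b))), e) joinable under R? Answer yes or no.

Reduce t₁ = m(m(e, e, m(e, cons(m(e, b, cons(p(e), p(b))), p(b)), cons(cons(e, e), p(b)))), cons(e, p(b)), cons(a, p(b))):
1. m(m(e, e, m(e, cons(m(e, b, cons(p(e), p(b))), p(b)), cons(cons(e, e), p(b)))), cons(e, p(b)), cons(a, p(b)))  →  m(m(e, e, cons(m(e, b, cons(p(e), p(b))), p(b))), cons(e, p(b)), cons(a, p(b)))   [R2 at 1.3]
2. m(m(e, e, cons(m(e, b, cons(p(e), p(b))), p(b))), cons(e, p(b)), cons(a, p(b)))  →  m(e, cons(e, p(b)), cons(a, p(b)))   [R2 at 1]
3. m(e, cons(e, p(b)), cons(a, p(b)))  →  cons(e, p(b))   [R2 at ε]

Reduce t₂ = m(cons(m(e, m(cons(e, p(e)), e, b), cons(b, m(e, p(b), cons(a, p(b))))), cons(b, b)), m(e, m(cons(e, b), m(cons(e, e), p(cons(a, e)), cons(e, b)), e), cons(b, p(b))), e):
1. m(cons(m(e, m(cons(e, p(e)), e, b), cons(b, m(e, p(b), cons(a, p(b))))), cons(b, b)), m(e, m(cons(e, b), m(cons(e, e), p(cons(a, e)), cons(e, b)), e), cons(b, p(b))), e)  →  m(cons(m(e, e, cons(b, m(e, p(b), cons(a, p(b))))), cons(b, b)), m(e, m(cons(e, b), m(cons(e, e), p(cons(a, e)), cons(e, b)), e), cons(b, p(b))), e)   [R1 at 1.1.2]
2. m(cons(m(e, e, cons(b, m(e, p(b), cons(a, p(b))))), cons(b, b)), m(e, m(cons(e, b), m(cons(e, e), p(cons(a, e)), cons(e, b)), e), cons(b, p(b))), e)  →  m(cons(m(e, e, cons(b, p(b))), cons(b, b)), m(e, m(cons(e, b), m(cons(e, e), p(cons(a, e)), cons(e, b)), e), cons(b, p(b))), e)   [R2 at 1.1.3.2]
3. m(cons(m(e, e, cons(b, p(b))), cons(b, b)), m(e, m(cons(e, b), m(cons(e, e), p(cons(a, e)), cons(e, b)), e), cons(b, p(b))), e)  →  m(cons(e, cons(b, b)), m(e, m(cons(e, b), m(cons(e, e), p(cons(a, e)), cons(e, b)), e), cons(b, p(b))), e)   [R2 at 1.1]
4. m(cons(e, cons(b, b)), m(e, m(cons(e, b), m(cons(e, e), p(cons(a, e)), cons(e, b)), e), cons(b, p(b))), e)  →  m(e, m(cons(e, b), m(cons(e, e), p(cons(a, e)), cons(e, b)), e), cons(b, p(b)))   [R1 at ε]
5. m(e, m(cons(e, b), m(cons(e, e), p(cons(a, e)), cons(e, b)), e), cons(b, p(b)))  →  m(cons(e, b), m(cons(e, e), p(cons(a, e)), cons(e, b)), e)   [R2 at ε]
6. m(cons(e, b), m(cons(e, e), p(cons(a, e)), cons(e, b)), e)  →  m(cons(e, e), p(cons(a, e)), cons(e, b))   [R1 at ε]
7. m(cons(e, e), p(cons(a, e)), cons(e, b))  →  p(cons(a, e))   [R1 at ε]

no — NF(t₁) = cons(e, p(b)), NF(t₂) = p(cons(a, e))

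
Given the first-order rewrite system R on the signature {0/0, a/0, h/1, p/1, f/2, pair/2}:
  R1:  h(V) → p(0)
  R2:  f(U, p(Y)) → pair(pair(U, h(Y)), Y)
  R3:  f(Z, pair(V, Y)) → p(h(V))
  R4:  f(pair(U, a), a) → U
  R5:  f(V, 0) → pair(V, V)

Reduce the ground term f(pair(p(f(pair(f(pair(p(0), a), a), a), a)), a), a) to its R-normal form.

p(p(0))

1. f(pair(p(f(pair(f(pair(p(0), a), a), a), a)), a), a)  →  p(f(pair(f(pair(p(0), a), a), a), a))   [R4 at ε]
2. p(f(pair(f(pair(p(0), a), a), a), a))  →  p(f(pair(p(0), a), a))   [R4 at 1]
3. p(f(pair(p(0), a), a))  →  p(p(0))   [R4 at 1]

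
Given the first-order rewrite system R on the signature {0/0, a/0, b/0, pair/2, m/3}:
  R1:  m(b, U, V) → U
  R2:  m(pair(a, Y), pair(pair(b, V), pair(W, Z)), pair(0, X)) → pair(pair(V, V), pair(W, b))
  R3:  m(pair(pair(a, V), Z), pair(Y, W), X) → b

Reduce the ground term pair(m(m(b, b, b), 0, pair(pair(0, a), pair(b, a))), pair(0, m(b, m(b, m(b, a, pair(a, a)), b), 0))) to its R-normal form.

pair(0, pair(0, a))

1. pair(m(m(b, b, b), 0, pair(pair(0, a), pair(b, a))), pair(0, m(b, m(b, m(b, a, pair(a, a)), b), 0)))  →  pair(m(b, 0, pair(pair(0, a), pair(b, a))), pair(0, m(b, m(b, m(b, a, pair(a, a)), b), 0)))   [R1 at 1.1]
2. pair(m(b, 0, pair(pair(0, a), pair(b, a))), pair(0, m(b, m(b, m(b, a, pair(a, a)), b), 0)))  →  pair(0, pair(0, m(b, m(b, m(b, a, pair(a, a)), b), 0)))   [R1 at 1]
3. pair(0, pair(0, m(b, m(b, m(b, a, pair(a, a)), b), 0)))  →  pair(0, pair(0, m(b, m(b, a, pair(a, a)), b)))   [R1 at 2.2]
4. pair(0, pair(0, m(b, m(b, a, pair(a, a)), b)))  →  pair(0, pair(0, m(b, a, pair(a, a))))   [R1 at 2.2]
5. pair(0, pair(0, m(b, a, pair(a, a))))  →  pair(0, pair(0, a))   [R1 at 2.2]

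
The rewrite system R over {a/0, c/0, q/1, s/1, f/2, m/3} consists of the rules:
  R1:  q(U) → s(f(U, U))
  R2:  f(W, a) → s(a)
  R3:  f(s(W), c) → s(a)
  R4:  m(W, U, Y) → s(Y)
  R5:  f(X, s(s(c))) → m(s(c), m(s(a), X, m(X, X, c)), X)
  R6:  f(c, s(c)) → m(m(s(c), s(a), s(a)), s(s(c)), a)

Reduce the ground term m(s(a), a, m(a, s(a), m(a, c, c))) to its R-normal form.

s(s(s(c)))

1. m(s(a), a, m(a, s(a), m(a, c, c)))  →  s(m(a, s(a), m(a, c, c)))   [R4 at ε]
2. s(m(a, s(a), m(a, c, c)))  →  s(s(m(a, c, c)))   [R4 at 1]
3. s(s(m(a, c, c)))  →  s(s(s(c)))   [R4 at 1.1]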